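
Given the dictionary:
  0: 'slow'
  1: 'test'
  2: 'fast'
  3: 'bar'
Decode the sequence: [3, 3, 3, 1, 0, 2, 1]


Look up each index in the dictionary:
  3 -> 'bar'
  3 -> 'bar'
  3 -> 'bar'
  1 -> 'test'
  0 -> 'slow'
  2 -> 'fast'
  1 -> 'test'

Decoded: "bar bar bar test slow fast test"


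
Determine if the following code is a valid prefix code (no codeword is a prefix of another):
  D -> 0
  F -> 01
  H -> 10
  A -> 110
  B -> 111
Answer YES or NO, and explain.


Checking each pair (does one codeword prefix another?):
  D='0' vs F='01': prefix -- VIOLATION

NO -- this is NOT a valid prefix code. D (0) is a prefix of F (01).


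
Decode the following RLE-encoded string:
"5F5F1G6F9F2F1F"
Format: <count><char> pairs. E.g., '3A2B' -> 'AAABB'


Expanding each <count><char> pair:
  5F -> 'FFFFF'
  5F -> 'FFFFF'
  1G -> 'G'
  6F -> 'FFFFFF'
  9F -> 'FFFFFFFFF'
  2F -> 'FF'
  1F -> 'F'

Decoded = FFFFFFFFFFGFFFFFFFFFFFFFFFFFF


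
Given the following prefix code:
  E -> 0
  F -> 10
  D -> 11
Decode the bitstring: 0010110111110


Decoding step by step:
Bits 0 -> E
Bits 0 -> E
Bits 10 -> F
Bits 11 -> D
Bits 0 -> E
Bits 11 -> D
Bits 11 -> D
Bits 10 -> F


Decoded message: EEFDEDDF


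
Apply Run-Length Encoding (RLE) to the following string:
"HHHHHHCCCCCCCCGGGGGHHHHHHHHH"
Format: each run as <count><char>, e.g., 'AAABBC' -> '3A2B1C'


Scanning runs left to right:
  i=0: run of 'H' x 6 -> '6H'
  i=6: run of 'C' x 8 -> '8C'
  i=14: run of 'G' x 5 -> '5G'
  i=19: run of 'H' x 9 -> '9H'

RLE = 6H8C5G9H


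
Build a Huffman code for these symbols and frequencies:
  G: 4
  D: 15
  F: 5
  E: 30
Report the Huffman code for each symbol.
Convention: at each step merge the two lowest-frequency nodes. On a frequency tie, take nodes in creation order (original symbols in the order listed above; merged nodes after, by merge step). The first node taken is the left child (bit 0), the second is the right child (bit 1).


Huffman tree construction:
Step 1: Merge G(4) + F(5) = 9
Step 2: Merge (G+F)(9) + D(15) = 24
Step 3: Merge ((G+F)+D)(24) + E(30) = 54
Read each symbol's code off the tree from the root (left child = 0, right child = 1).

Codes:
  G: 000 (length 3)
  D: 01 (length 2)
  F: 001 (length 3)
  E: 1 (length 1)
Average code length: 87/54 = 1.6111 bits/symbol


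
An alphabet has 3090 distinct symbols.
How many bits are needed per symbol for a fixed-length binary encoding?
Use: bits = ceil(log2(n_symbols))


log2(3090) = 11.5934
Bracket: 2^11 = 2048 < 3090 <= 2^12 = 4096
So ceil(log2(3090)) = 12

bits = ceil(log2(3090)) = ceil(11.5934) = 12 bits


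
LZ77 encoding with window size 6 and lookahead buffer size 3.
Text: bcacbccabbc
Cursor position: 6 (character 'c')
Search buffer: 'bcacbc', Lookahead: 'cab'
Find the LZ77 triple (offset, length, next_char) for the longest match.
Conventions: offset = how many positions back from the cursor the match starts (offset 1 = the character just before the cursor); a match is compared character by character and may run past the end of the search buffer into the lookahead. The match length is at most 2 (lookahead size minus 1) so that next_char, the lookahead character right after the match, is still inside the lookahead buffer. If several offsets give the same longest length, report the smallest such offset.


Try each offset into the search buffer:
  offset=1 (pos 5, char 'c'): match length 1
  offset=2 (pos 4, char 'b'): match length 0
  offset=3 (pos 3, char 'c'): match length 1
  offset=4 (pos 2, char 'a'): match length 0
  offset=5 (pos 1, char 'c'): match length 2
  offset=6 (pos 0, char 'b'): match length 0
Longest match has length 2 at offset 5.
next_char = character at position 6 + 2 = 8 -> 'b'

Best match: offset=5, length=2 (matching 'ca' starting at position 1)
LZ77 triple: (5, 2, 'b')


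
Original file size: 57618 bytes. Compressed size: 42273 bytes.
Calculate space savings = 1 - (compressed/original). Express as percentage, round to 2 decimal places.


ratio = compressed/original = 42273/57618 = 0.733677
savings = 1 - ratio = 1 - 0.733677 = 0.266323
as a percentage: 0.266323 * 100 = 26.63%

Space savings = 1 - 42273/57618 = 26.63%


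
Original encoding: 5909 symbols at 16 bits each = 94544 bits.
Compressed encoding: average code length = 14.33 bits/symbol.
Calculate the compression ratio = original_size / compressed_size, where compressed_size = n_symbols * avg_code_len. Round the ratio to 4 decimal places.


original_size = n_symbols * orig_bits = 5909 * 16 = 94544 bits
compressed_size = n_symbols * avg_code_len = 5909 * 14.33 = 84675.97 bits
ratio = original_size / compressed_size = 94544 / 84675.97 = 1.1165

Compression ratio = 1.1165


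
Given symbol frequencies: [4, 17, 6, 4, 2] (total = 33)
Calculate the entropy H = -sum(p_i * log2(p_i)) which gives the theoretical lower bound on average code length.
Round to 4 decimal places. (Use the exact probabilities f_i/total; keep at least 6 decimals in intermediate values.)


Per-symbol terms -p_i * log2(p_i) with p_i = f_i/33:
  p = 4/33 = 0.121212: log2(p) = -3.044394, -p*log2(p) = 0.369017
  p = 17/33 = 0.515152: log2(p) = -0.956931, -p*log2(p) = 0.492965
  p = 6/33 = 0.181818: log2(p) = -2.459432, -p*log2(p) = 0.447169
  p = 4/33 = 0.121212: log2(p) = -3.044394, -p*log2(p) = 0.369017
  p = 2/33 = 0.060606: log2(p) = -4.044394, -p*log2(p) = 0.245115
H = 0.369017 + 0.492965 + 0.447169 + 0.369017 + 0.245115 = 1.923283

H = 1.9233 bits/symbol


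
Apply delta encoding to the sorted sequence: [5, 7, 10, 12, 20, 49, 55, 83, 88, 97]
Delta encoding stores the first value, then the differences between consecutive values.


First value: 5
Deltas:
  7 - 5 = 2
  10 - 7 = 3
  12 - 10 = 2
  20 - 12 = 8
  49 - 20 = 29
  55 - 49 = 6
  83 - 55 = 28
  88 - 83 = 5
  97 - 88 = 9


Delta encoded: [5, 2, 3, 2, 8, 29, 6, 28, 5, 9]


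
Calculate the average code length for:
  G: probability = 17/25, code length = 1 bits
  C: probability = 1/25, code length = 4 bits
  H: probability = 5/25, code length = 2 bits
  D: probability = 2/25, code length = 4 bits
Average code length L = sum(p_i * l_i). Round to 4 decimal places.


Weighted contributions p_i * l_i:
  G: (17/25) * 1 = 17/25
  C: (1/25) * 4 = 4/25
  H: (5/25) * 2 = 10/25
  D: (2/25) * 4 = 8/25
Sum = (17 + 4 + 10 + 8)/25 = 39/25

L = 39/25 = 1.5600 bits/symbol


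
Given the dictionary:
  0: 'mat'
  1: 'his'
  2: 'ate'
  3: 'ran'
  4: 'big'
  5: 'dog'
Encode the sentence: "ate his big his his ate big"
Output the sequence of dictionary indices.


Look up each word in the dictionary:
  'ate' -> 2
  'his' -> 1
  'big' -> 4
  'his' -> 1
  'his' -> 1
  'ate' -> 2
  'big' -> 4

Encoded: [2, 1, 4, 1, 1, 2, 4]


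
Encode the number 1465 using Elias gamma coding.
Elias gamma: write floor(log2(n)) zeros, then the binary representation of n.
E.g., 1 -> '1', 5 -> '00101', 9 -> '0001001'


num_bits = floor(log2(1465)) + 1 = 11
leading_zeros = num_bits - 1 = 10
binary(1465) = 10110111001

Elias gamma(1465) = '0000000000' + '10110111001' = 000000000010110111001 (21 bits)


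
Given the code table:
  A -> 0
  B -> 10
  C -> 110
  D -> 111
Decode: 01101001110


Decoding:
0 -> A
110 -> C
10 -> B
0 -> A
111 -> D
0 -> A


Result: ACBADA


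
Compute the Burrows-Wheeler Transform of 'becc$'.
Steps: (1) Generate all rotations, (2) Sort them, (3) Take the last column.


Rotations (sorted):
  0: $becc -> last char: c
  1: becc$ -> last char: $
  2: c$bec -> last char: c
  3: cc$be -> last char: e
  4: ecc$b -> last char: b


BWT = c$ceb


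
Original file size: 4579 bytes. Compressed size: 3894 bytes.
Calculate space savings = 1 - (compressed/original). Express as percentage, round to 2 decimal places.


ratio = compressed/original = 3894/4579 = 0.850404
savings = 1 - ratio = 1 - 0.850404 = 0.149596
as a percentage: 0.149596 * 100 = 14.96%

Space savings = 1 - 3894/4579 = 14.96%


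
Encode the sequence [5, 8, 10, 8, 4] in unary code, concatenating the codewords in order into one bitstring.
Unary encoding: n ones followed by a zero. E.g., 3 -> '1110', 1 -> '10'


Encode each number as n ones followed by a terminating 0:
  5 -> 111110 (6 bits)
  8 -> 111111110 (9 bits)
  10 -> 11111111110 (11 bits)
  8 -> 111111110 (9 bits)
  4 -> 11110 (5 bits)
Total length = 6 + 9 + 11 + 9 + 5 = 40 bits.

Unary([5, 8, 10, 8, 4]) = 1111101111111101111111111011111111011110 (40 bits)


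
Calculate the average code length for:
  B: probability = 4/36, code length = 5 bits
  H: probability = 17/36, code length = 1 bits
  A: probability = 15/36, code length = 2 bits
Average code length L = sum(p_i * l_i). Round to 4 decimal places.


Weighted contributions p_i * l_i:
  B: (4/36) * 5 = 20/36
  H: (17/36) * 1 = 17/36
  A: (15/36) * 2 = 30/36
Sum = (20 + 17 + 30)/36 = 67/36

L = 67/36 = 1.8611 bits/symbol


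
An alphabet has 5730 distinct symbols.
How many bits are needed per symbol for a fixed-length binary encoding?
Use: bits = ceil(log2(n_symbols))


log2(5730) = 12.4843
Bracket: 2^12 = 4096 < 5730 <= 2^13 = 8192
So ceil(log2(5730)) = 13

bits = ceil(log2(5730)) = ceil(12.4843) = 13 bits


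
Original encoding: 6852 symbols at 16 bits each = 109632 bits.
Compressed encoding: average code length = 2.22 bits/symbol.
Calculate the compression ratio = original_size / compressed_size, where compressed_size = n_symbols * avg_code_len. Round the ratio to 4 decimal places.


original_size = n_symbols * orig_bits = 6852 * 16 = 109632 bits
compressed_size = n_symbols * avg_code_len = 6852 * 2.22 = 15211.44 bits
ratio = original_size / compressed_size = 109632 / 15211.44 = 7.2072

Compression ratio = 7.2072


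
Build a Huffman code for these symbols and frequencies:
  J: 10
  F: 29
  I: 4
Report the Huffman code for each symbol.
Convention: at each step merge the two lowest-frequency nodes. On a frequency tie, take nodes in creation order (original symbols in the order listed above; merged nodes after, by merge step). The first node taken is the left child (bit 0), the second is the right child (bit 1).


Huffman tree construction:
Step 1: Merge I(4) + J(10) = 14
Step 2: Merge (I+J)(14) + F(29) = 43
Read each symbol's code off the tree from the root (left child = 0, right child = 1).

Codes:
  J: 01 (length 2)
  F: 1 (length 1)
  I: 00 (length 2)
Average code length: 57/43 = 1.3256 bits/symbol


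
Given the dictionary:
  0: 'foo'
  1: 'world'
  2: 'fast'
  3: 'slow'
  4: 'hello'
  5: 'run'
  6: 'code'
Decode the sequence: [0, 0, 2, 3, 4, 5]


Look up each index in the dictionary:
  0 -> 'foo'
  0 -> 'foo'
  2 -> 'fast'
  3 -> 'slow'
  4 -> 'hello'
  5 -> 'run'

Decoded: "foo foo fast slow hello run"


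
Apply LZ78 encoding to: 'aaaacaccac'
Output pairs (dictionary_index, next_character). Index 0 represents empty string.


LZ78 encoding steps:
Dictionary: {0: ''}
Step 1: w='' (idx 0), next='a' -> output (0, 'a'), add 'a' as idx 1
Step 2: w='a' (idx 1), next='a' -> output (1, 'a'), add 'aa' as idx 2
Step 3: w='a' (idx 1), next='c' -> output (1, 'c'), add 'ac' as idx 3
Step 4: w='ac' (idx 3), next='c' -> output (3, 'c'), add 'acc' as idx 4
Step 5: w='ac' (idx 3), end of input -> output (3, '')


Encoded: [(0, 'a'), (1, 'a'), (1, 'c'), (3, 'c'), (3, '')]


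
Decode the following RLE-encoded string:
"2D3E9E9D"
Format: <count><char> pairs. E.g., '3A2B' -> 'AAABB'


Expanding each <count><char> pair:
  2D -> 'DD'
  3E -> 'EEE'
  9E -> 'EEEEEEEEE'
  9D -> 'DDDDDDDDD'

Decoded = DDEEEEEEEEEEEEDDDDDDDDD


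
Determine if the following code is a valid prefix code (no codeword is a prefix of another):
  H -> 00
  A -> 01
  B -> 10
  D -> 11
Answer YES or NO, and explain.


Checking each pair (does one codeword prefix another?):
  H='00' vs A='01': no prefix
  H='00' vs B='10': no prefix
  H='00' vs D='11': no prefix
  A='01' vs H='00': no prefix
  A='01' vs B='10': no prefix
  A='01' vs D='11': no prefix
  B='10' vs H='00': no prefix
  B='10' vs A='01': no prefix
  B='10' vs D='11': no prefix
  D='11' vs H='00': no prefix
  D='11' vs A='01': no prefix
  D='11' vs B='10': no prefix
No violation found over all pairs.

YES -- this is a valid prefix code. No codeword is a prefix of any other codeword.


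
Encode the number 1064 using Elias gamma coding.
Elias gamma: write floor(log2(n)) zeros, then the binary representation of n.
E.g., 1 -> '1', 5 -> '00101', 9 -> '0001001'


num_bits = floor(log2(1064)) + 1 = 11
leading_zeros = num_bits - 1 = 10
binary(1064) = 10000101000

Elias gamma(1064) = '0000000000' + '10000101000' = 000000000010000101000 (21 bits)


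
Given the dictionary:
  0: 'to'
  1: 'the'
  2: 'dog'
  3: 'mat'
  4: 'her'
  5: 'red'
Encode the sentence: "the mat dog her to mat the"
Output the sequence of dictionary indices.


Look up each word in the dictionary:
  'the' -> 1
  'mat' -> 3
  'dog' -> 2
  'her' -> 4
  'to' -> 0
  'mat' -> 3
  'the' -> 1

Encoded: [1, 3, 2, 4, 0, 3, 1]


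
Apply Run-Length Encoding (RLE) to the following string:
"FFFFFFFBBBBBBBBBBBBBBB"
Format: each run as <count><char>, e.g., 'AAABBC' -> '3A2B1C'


Scanning runs left to right:
  i=0: run of 'F' x 7 -> '7F'
  i=7: run of 'B' x 15 -> '15B'

RLE = 7F15B


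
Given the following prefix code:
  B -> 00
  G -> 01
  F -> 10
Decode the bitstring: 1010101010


Decoding step by step:
Bits 10 -> F
Bits 10 -> F
Bits 10 -> F
Bits 10 -> F
Bits 10 -> F


Decoded message: FFFFF


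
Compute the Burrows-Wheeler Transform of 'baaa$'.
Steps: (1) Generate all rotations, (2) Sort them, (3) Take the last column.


Rotations (sorted):
  0: $baaa -> last char: a
  1: a$baa -> last char: a
  2: aa$ba -> last char: a
  3: aaa$b -> last char: b
  4: baaa$ -> last char: $


BWT = aaab$


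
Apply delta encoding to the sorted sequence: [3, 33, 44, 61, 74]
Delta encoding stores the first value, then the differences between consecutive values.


First value: 3
Deltas:
  33 - 3 = 30
  44 - 33 = 11
  61 - 44 = 17
  74 - 61 = 13


Delta encoded: [3, 30, 11, 17, 13]


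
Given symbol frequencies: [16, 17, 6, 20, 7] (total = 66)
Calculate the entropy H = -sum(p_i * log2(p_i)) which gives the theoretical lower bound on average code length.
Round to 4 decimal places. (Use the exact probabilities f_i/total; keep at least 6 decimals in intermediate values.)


Per-symbol terms -p_i * log2(p_i) with p_i = f_i/66:
  p = 16/66 = 0.242424: log2(p) = -2.044394, -p*log2(p) = 0.495611
  p = 17/66 = 0.257576: log2(p) = -1.956931, -p*log2(p) = 0.504058
  p = 6/66 = 0.090909: log2(p) = -3.459432, -p*log2(p) = 0.314494
  p = 20/66 = 0.303030: log2(p) = -1.722466, -p*log2(p) = 0.521959
  p = 7/66 = 0.106061: log2(p) = -3.237039, -p*log2(p) = 0.343322
H = 0.495611 + 0.504058 + 0.314494 + 0.521959 + 0.343322 = 2.179444

H = 2.1794 bits/symbol


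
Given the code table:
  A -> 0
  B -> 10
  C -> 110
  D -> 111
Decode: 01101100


Decoding:
0 -> A
110 -> C
110 -> C
0 -> A


Result: ACCA


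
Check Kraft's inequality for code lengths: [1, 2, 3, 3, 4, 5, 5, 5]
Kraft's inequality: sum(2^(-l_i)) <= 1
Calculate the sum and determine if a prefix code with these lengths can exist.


Sum = 2^(-1) + 2^(-2) + 2^(-3) + 2^(-3) + 2^(-4) + 2^(-5) + 2^(-5) + 2^(-5)
    = 0.5 + 0.25 + 0.125 + 0.125 + 0.0625 + 0.03125 + 0.03125 + 0.03125
    = 37/32 = 1.15625
Since 1.15625 > 1, Kraft's inequality is NOT satisfied.
A prefix code with these lengths CANNOT exist.

Kraft sum = 1.15625. Not satisfied.


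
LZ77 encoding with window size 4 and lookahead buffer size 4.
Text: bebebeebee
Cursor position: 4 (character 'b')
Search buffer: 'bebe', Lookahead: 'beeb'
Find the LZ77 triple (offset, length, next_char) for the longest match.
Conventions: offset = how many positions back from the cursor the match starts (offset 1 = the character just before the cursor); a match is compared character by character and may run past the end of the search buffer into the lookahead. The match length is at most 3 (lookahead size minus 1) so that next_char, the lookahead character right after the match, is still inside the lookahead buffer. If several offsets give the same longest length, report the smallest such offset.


Try each offset into the search buffer:
  offset=1 (pos 3, char 'e'): match length 0
  offset=2 (pos 2, char 'b'): match length 2
  offset=3 (pos 1, char 'e'): match length 0
  offset=4 (pos 0, char 'b'): match length 2
Longest match has length 2, found at offsets 2, 4; take the smallest, offset 2.
next_char = character at position 4 + 2 = 6 -> 'e'

Best match: offset=2, length=2 (matching 'be' starting at position 2)
LZ77 triple: (2, 2, 'e')


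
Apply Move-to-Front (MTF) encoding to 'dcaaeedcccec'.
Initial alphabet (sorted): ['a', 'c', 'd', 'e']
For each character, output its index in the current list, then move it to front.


MTF encoding:
'd': index 2 in ['a', 'c', 'd', 'e'] -> ['d', 'a', 'c', 'e']
'c': index 2 in ['d', 'a', 'c', 'e'] -> ['c', 'd', 'a', 'e']
'a': index 2 in ['c', 'd', 'a', 'e'] -> ['a', 'c', 'd', 'e']
'a': index 0 in ['a', 'c', 'd', 'e'] -> ['a', 'c', 'd', 'e']
'e': index 3 in ['a', 'c', 'd', 'e'] -> ['e', 'a', 'c', 'd']
'e': index 0 in ['e', 'a', 'c', 'd'] -> ['e', 'a', 'c', 'd']
'd': index 3 in ['e', 'a', 'c', 'd'] -> ['d', 'e', 'a', 'c']
'c': index 3 in ['d', 'e', 'a', 'c'] -> ['c', 'd', 'e', 'a']
'c': index 0 in ['c', 'd', 'e', 'a'] -> ['c', 'd', 'e', 'a']
'c': index 0 in ['c', 'd', 'e', 'a'] -> ['c', 'd', 'e', 'a']
'e': index 2 in ['c', 'd', 'e', 'a'] -> ['e', 'c', 'd', 'a']
'c': index 1 in ['e', 'c', 'd', 'a'] -> ['c', 'e', 'd', 'a']


Output: [2, 2, 2, 0, 3, 0, 3, 3, 0, 0, 2, 1]


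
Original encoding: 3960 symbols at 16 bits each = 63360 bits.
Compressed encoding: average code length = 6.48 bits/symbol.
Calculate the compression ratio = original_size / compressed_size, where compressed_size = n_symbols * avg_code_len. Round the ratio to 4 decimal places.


original_size = n_symbols * orig_bits = 3960 * 16 = 63360 bits
compressed_size = n_symbols * avg_code_len = 3960 * 6.48 = 25660.8 bits
ratio = original_size / compressed_size = 63360 / 25660.8 = 2.4691

Compression ratio = 2.4691


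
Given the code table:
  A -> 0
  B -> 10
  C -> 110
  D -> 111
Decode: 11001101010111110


Decoding:
110 -> C
0 -> A
110 -> C
10 -> B
10 -> B
111 -> D
110 -> C


Result: CACBBDC


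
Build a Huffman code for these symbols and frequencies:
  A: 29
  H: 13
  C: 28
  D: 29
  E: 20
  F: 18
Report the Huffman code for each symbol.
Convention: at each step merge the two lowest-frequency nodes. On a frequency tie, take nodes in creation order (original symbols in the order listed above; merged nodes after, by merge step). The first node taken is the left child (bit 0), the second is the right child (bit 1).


Huffman tree construction:
Step 1: Merge H(13) + F(18) = 31
Step 2: Merge E(20) + C(28) = 48
Step 3: Merge A(29) + D(29) = 58
Step 4: Merge (H+F)(31) + (E+C)(48) = 79
Step 5: Merge (A+D)(58) + ((H+F)+(E+C))(79) = 137
Read each symbol's code off the tree from the root (left child = 0, right child = 1).

Codes:
  A: 00 (length 2)
  H: 100 (length 3)
  C: 111 (length 3)
  D: 01 (length 2)
  E: 110 (length 3)
  F: 101 (length 3)
Average code length: 353/137 = 2.5766 bits/symbol


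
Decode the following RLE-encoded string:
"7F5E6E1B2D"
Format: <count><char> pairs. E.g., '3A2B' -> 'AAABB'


Expanding each <count><char> pair:
  7F -> 'FFFFFFF'
  5E -> 'EEEEE'
  6E -> 'EEEEEE'
  1B -> 'B'
  2D -> 'DD'

Decoded = FFFFFFFEEEEEEEEEEEBDD


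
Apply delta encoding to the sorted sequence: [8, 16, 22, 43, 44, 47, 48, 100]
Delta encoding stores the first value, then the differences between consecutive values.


First value: 8
Deltas:
  16 - 8 = 8
  22 - 16 = 6
  43 - 22 = 21
  44 - 43 = 1
  47 - 44 = 3
  48 - 47 = 1
  100 - 48 = 52


Delta encoded: [8, 8, 6, 21, 1, 3, 1, 52]


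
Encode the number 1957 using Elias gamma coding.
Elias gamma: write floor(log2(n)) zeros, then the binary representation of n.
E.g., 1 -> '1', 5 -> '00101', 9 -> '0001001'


num_bits = floor(log2(1957)) + 1 = 11
leading_zeros = num_bits - 1 = 10
binary(1957) = 11110100101

Elias gamma(1957) = '0000000000' + '11110100101' = 000000000011110100101 (21 bits)


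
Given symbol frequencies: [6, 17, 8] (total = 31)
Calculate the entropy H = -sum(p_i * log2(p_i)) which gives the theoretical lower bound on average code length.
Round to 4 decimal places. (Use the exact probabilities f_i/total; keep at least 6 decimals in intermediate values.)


Per-symbol terms -p_i * log2(p_i) with p_i = f_i/31:
  p = 6/31 = 0.193548: log2(p) = -2.369234, -p*log2(p) = 0.458561
  p = 17/31 = 0.548387: log2(p) = -0.866733, -p*log2(p) = 0.475305
  p = 8/31 = 0.258065: log2(p) = -1.954196, -p*log2(p) = 0.504309
H = 0.458561 + 0.475305 + 0.504309 = 1.438175

H = 1.4382 bits/symbol


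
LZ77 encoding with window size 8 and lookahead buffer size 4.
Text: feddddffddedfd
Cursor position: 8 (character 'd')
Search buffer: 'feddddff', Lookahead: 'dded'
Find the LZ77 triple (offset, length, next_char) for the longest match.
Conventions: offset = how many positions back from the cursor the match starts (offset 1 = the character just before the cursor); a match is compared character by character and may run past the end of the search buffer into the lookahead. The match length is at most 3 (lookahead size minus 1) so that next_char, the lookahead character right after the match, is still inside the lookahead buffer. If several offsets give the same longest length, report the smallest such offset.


Try each offset into the search buffer:
  offset=1 (pos 7, char 'f'): match length 0
  offset=2 (pos 6, char 'f'): match length 0
  offset=3 (pos 5, char 'd'): match length 1
  offset=4 (pos 4, char 'd'): match length 2
  offset=5 (pos 3, char 'd'): match length 2
  offset=6 (pos 2, char 'd'): match length 2
  offset=7 (pos 1, char 'e'): match length 0
  offset=8 (pos 0, char 'f'): match length 0
Longest match has length 2, found at offsets 4, 5, 6; take the smallest, offset 4.
next_char = character at position 8 + 2 = 10 -> 'e'

Best match: offset=4, length=2 (matching 'dd' starting at position 4)
LZ77 triple: (4, 2, 'e')


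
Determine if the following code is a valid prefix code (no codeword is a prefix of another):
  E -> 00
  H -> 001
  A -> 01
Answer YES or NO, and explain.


Checking each pair (does one codeword prefix another?):
  E='00' vs H='001': prefix -- VIOLATION

NO -- this is NOT a valid prefix code. E (00) is a prefix of H (001).


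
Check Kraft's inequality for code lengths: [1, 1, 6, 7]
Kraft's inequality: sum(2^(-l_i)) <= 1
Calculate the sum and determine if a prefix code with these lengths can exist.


Sum = 2^(-1) + 2^(-1) + 2^(-6) + 2^(-7)
    = 0.5 + 0.5 + 0.015625 + 0.0078125
    = 131/128 = 1.0234375
Since 1.0234375 > 1, Kraft's inequality is NOT satisfied.
A prefix code with these lengths CANNOT exist.

Kraft sum = 1.0234375. Not satisfied.


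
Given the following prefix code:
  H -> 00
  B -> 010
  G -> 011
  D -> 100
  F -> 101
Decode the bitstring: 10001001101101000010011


Decoding step by step:
Bits 100 -> D
Bits 010 -> B
Bits 011 -> G
Bits 011 -> G
Bits 010 -> B
Bits 00 -> H
Bits 010 -> B
Bits 011 -> G


Decoded message: DBGGBHBG


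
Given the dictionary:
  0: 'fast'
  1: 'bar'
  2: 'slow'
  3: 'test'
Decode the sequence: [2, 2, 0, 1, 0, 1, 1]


Look up each index in the dictionary:
  2 -> 'slow'
  2 -> 'slow'
  0 -> 'fast'
  1 -> 'bar'
  0 -> 'fast'
  1 -> 'bar'
  1 -> 'bar'

Decoded: "slow slow fast bar fast bar bar"


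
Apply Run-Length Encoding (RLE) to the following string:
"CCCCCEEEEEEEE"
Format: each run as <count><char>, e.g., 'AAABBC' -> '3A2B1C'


Scanning runs left to right:
  i=0: run of 'C' x 5 -> '5C'
  i=5: run of 'E' x 8 -> '8E'

RLE = 5C8E


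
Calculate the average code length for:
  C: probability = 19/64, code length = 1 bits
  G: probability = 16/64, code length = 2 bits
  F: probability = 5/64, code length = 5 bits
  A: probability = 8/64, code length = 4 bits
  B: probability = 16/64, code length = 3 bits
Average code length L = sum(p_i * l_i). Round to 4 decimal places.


Weighted contributions p_i * l_i:
  C: (19/64) * 1 = 19/64
  G: (16/64) * 2 = 32/64
  F: (5/64) * 5 = 25/64
  A: (8/64) * 4 = 32/64
  B: (16/64) * 3 = 48/64
Sum = (19 + 32 + 25 + 32 + 48)/64 = 156/64

L = 156/64 = 2.4375 bits/symbol


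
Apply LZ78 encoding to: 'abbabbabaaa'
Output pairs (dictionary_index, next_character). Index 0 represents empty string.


LZ78 encoding steps:
Dictionary: {0: ''}
Step 1: w='' (idx 0), next='a' -> output (0, 'a'), add 'a' as idx 1
Step 2: w='' (idx 0), next='b' -> output (0, 'b'), add 'b' as idx 2
Step 3: w='b' (idx 2), next='a' -> output (2, 'a'), add 'ba' as idx 3
Step 4: w='b' (idx 2), next='b' -> output (2, 'b'), add 'bb' as idx 4
Step 5: w='a' (idx 1), next='b' -> output (1, 'b'), add 'ab' as idx 5
Step 6: w='a' (idx 1), next='a' -> output (1, 'a'), add 'aa' as idx 6
Step 7: w='a' (idx 1), end of input -> output (1, '')


Encoded: [(0, 'a'), (0, 'b'), (2, 'a'), (2, 'b'), (1, 'b'), (1, 'a'), (1, '')]


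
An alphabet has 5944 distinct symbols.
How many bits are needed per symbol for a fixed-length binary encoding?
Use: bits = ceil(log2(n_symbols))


log2(5944) = 12.5372
Bracket: 2^12 = 4096 < 5944 <= 2^13 = 8192
So ceil(log2(5944)) = 13

bits = ceil(log2(5944)) = ceil(12.5372) = 13 bits


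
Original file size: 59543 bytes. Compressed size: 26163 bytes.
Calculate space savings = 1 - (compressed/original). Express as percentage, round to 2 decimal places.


ratio = compressed/original = 26163/59543 = 0.439397
savings = 1 - ratio = 1 - 0.439397 = 0.560603
as a percentage: 0.560603 * 100 = 56.06%

Space savings = 1 - 26163/59543 = 56.06%


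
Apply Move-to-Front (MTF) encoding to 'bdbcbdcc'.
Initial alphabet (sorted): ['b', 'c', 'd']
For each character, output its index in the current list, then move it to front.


MTF encoding:
'b': index 0 in ['b', 'c', 'd'] -> ['b', 'c', 'd']
'd': index 2 in ['b', 'c', 'd'] -> ['d', 'b', 'c']
'b': index 1 in ['d', 'b', 'c'] -> ['b', 'd', 'c']
'c': index 2 in ['b', 'd', 'c'] -> ['c', 'b', 'd']
'b': index 1 in ['c', 'b', 'd'] -> ['b', 'c', 'd']
'd': index 2 in ['b', 'c', 'd'] -> ['d', 'b', 'c']
'c': index 2 in ['d', 'b', 'c'] -> ['c', 'd', 'b']
'c': index 0 in ['c', 'd', 'b'] -> ['c', 'd', 'b']


Output: [0, 2, 1, 2, 1, 2, 2, 0]


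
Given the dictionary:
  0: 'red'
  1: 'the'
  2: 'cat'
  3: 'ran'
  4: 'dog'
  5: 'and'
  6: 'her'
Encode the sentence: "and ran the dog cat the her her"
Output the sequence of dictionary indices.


Look up each word in the dictionary:
  'and' -> 5
  'ran' -> 3
  'the' -> 1
  'dog' -> 4
  'cat' -> 2
  'the' -> 1
  'her' -> 6
  'her' -> 6

Encoded: [5, 3, 1, 4, 2, 1, 6, 6]


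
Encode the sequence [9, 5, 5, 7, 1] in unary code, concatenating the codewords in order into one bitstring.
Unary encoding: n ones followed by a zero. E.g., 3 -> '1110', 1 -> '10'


Encode each number as n ones followed by a terminating 0:
  9 -> 1111111110 (10 bits)
  5 -> 111110 (6 bits)
  5 -> 111110 (6 bits)
  7 -> 11111110 (8 bits)
  1 -> 10 (2 bits)
Total length = 10 + 6 + 6 + 8 + 2 = 32 bits.

Unary([9, 5, 5, 7, 1]) = 11111111101111101111101111111010 (32 bits)


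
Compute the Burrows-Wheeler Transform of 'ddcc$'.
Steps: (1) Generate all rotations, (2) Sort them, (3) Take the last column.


Rotations (sorted):
  0: $ddcc -> last char: c
  1: c$ddc -> last char: c
  2: cc$dd -> last char: d
  3: dcc$d -> last char: d
  4: ddcc$ -> last char: $


BWT = ccdd$


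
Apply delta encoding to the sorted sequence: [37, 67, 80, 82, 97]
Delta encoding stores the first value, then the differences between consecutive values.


First value: 37
Deltas:
  67 - 37 = 30
  80 - 67 = 13
  82 - 80 = 2
  97 - 82 = 15


Delta encoded: [37, 30, 13, 2, 15]


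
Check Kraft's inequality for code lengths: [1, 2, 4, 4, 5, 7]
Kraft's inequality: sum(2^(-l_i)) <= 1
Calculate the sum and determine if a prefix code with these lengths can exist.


Sum = 2^(-1) + 2^(-2) + 2^(-4) + 2^(-4) + 2^(-5) + 2^(-7)
    = 0.5 + 0.25 + 0.0625 + 0.0625 + 0.03125 + 0.0078125
    = 117/128 = 0.9140625
Since 0.9140625 <= 1, Kraft's inequality IS satisfied.
A prefix code with these lengths CAN exist.

Kraft sum = 0.9140625. Satisfied.


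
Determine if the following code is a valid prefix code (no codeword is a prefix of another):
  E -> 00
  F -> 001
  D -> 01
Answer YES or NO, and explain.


Checking each pair (does one codeword prefix another?):
  E='00' vs F='001': prefix -- VIOLATION

NO -- this is NOT a valid prefix code. E (00) is a prefix of F (001).


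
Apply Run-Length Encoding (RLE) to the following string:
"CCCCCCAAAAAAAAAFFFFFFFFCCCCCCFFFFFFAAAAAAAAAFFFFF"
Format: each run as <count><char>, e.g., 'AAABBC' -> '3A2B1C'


Scanning runs left to right:
  i=0: run of 'C' x 6 -> '6C'
  i=6: run of 'A' x 9 -> '9A'
  i=15: run of 'F' x 8 -> '8F'
  i=23: run of 'C' x 6 -> '6C'
  i=29: run of 'F' x 6 -> '6F'
  i=35: run of 'A' x 9 -> '9A'
  i=44: run of 'F' x 5 -> '5F'

RLE = 6C9A8F6C6F9A5F


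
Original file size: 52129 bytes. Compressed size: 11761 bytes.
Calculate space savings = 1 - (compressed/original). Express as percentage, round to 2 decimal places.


ratio = compressed/original = 11761/52129 = 0.225613
savings = 1 - ratio = 1 - 0.225613 = 0.774387
as a percentage: 0.774387 * 100 = 77.44%

Space savings = 1 - 11761/52129 = 77.44%


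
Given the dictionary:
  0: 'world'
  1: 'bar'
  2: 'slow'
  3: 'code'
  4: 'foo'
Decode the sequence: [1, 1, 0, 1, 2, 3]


Look up each index in the dictionary:
  1 -> 'bar'
  1 -> 'bar'
  0 -> 'world'
  1 -> 'bar'
  2 -> 'slow'
  3 -> 'code'

Decoded: "bar bar world bar slow code"


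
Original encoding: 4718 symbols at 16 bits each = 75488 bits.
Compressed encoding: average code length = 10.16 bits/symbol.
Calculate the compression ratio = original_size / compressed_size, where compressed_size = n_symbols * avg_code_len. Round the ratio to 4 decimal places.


original_size = n_symbols * orig_bits = 4718 * 16 = 75488 bits
compressed_size = n_symbols * avg_code_len = 4718 * 10.16 = 47934.88 bits
ratio = original_size / compressed_size = 75488 / 47934.88 = 1.5748

Compression ratio = 1.5748


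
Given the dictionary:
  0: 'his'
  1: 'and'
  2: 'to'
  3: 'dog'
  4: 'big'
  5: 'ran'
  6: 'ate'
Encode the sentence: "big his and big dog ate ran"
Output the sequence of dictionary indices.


Look up each word in the dictionary:
  'big' -> 4
  'his' -> 0
  'and' -> 1
  'big' -> 4
  'dog' -> 3
  'ate' -> 6
  'ran' -> 5

Encoded: [4, 0, 1, 4, 3, 6, 5]


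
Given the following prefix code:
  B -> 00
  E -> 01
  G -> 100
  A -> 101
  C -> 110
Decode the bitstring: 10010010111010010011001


Decoding step by step:
Bits 100 -> G
Bits 100 -> G
Bits 101 -> A
Bits 110 -> C
Bits 100 -> G
Bits 100 -> G
Bits 110 -> C
Bits 01 -> E


Decoded message: GGACGGCE


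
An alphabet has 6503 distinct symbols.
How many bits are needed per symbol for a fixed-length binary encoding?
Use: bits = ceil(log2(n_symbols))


log2(6503) = 12.6669
Bracket: 2^12 = 4096 < 6503 <= 2^13 = 8192
So ceil(log2(6503)) = 13

bits = ceil(log2(6503)) = ceil(12.6669) = 13 bits


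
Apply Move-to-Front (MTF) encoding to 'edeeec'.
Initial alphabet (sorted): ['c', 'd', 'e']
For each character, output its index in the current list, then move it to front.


MTF encoding:
'e': index 2 in ['c', 'd', 'e'] -> ['e', 'c', 'd']
'd': index 2 in ['e', 'c', 'd'] -> ['d', 'e', 'c']
'e': index 1 in ['d', 'e', 'c'] -> ['e', 'd', 'c']
'e': index 0 in ['e', 'd', 'c'] -> ['e', 'd', 'c']
'e': index 0 in ['e', 'd', 'c'] -> ['e', 'd', 'c']
'c': index 2 in ['e', 'd', 'c'] -> ['c', 'e', 'd']


Output: [2, 2, 1, 0, 0, 2]


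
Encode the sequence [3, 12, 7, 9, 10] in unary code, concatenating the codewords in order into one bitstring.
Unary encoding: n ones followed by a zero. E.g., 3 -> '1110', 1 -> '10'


Encode each number as n ones followed by a terminating 0:
  3 -> 1110 (4 bits)
  12 -> 1111111111110 (13 bits)
  7 -> 11111110 (8 bits)
  9 -> 1111111110 (10 bits)
  10 -> 11111111110 (11 bits)
Total length = 4 + 13 + 8 + 10 + 11 = 46 bits.

Unary([3, 12, 7, 9, 10]) = 1110111111111111011111110111111111011111111110 (46 bits)


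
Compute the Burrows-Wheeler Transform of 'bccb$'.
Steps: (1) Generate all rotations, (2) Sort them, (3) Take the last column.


Rotations (sorted):
  0: $bccb -> last char: b
  1: b$bcc -> last char: c
  2: bccb$ -> last char: $
  3: cb$bc -> last char: c
  4: ccb$b -> last char: b


BWT = bc$cb


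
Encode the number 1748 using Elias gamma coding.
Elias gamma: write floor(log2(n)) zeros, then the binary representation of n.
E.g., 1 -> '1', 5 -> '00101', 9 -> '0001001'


num_bits = floor(log2(1748)) + 1 = 11
leading_zeros = num_bits - 1 = 10
binary(1748) = 11011010100

Elias gamma(1748) = '0000000000' + '11011010100' = 000000000011011010100 (21 bits)


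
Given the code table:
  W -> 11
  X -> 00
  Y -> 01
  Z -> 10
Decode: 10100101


Decoding:
10 -> Z
10 -> Z
01 -> Y
01 -> Y


Result: ZZYY


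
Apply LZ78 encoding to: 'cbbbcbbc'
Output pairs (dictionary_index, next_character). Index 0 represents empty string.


LZ78 encoding steps:
Dictionary: {0: ''}
Step 1: w='' (idx 0), next='c' -> output (0, 'c'), add 'c' as idx 1
Step 2: w='' (idx 0), next='b' -> output (0, 'b'), add 'b' as idx 2
Step 3: w='b' (idx 2), next='b' -> output (2, 'b'), add 'bb' as idx 3
Step 4: w='c' (idx 1), next='b' -> output (1, 'b'), add 'cb' as idx 4
Step 5: w='b' (idx 2), next='c' -> output (2, 'c'), add 'bc' as idx 5


Encoded: [(0, 'c'), (0, 'b'), (2, 'b'), (1, 'b'), (2, 'c')]


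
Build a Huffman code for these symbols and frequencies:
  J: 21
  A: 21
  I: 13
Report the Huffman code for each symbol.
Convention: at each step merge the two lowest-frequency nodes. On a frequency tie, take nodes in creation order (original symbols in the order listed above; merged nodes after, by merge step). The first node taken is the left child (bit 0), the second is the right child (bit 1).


Huffman tree construction:
Step 1: Merge I(13) + J(21) = 34
Step 2: Merge A(21) + (I+J)(34) = 55
Read each symbol's code off the tree from the root (left child = 0, right child = 1).

Codes:
  J: 11 (length 2)
  A: 0 (length 1)
  I: 10 (length 2)
Average code length: 89/55 = 1.6182 bits/symbol


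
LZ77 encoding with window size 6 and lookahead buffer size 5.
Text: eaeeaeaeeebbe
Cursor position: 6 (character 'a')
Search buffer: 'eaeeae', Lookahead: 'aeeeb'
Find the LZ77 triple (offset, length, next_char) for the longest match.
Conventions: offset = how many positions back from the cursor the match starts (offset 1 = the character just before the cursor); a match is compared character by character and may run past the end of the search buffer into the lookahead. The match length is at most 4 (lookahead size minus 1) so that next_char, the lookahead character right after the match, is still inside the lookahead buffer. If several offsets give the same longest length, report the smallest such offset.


Try each offset into the search buffer:
  offset=1 (pos 5, char 'e'): match length 0
  offset=2 (pos 4, char 'a'): match length 2
  offset=3 (pos 3, char 'e'): match length 0
  offset=4 (pos 2, char 'e'): match length 0
  offset=5 (pos 1, char 'a'): match length 3
  offset=6 (pos 0, char 'e'): match length 0
Longest match has length 3 at offset 5.
next_char = character at position 6 + 3 = 9 -> 'e'

Best match: offset=5, length=3 (matching 'aee' starting at position 1)
LZ77 triple: (5, 3, 'e')


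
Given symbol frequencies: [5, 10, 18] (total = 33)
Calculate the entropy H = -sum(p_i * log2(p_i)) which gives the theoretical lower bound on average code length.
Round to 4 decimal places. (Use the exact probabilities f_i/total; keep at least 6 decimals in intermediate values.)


Per-symbol terms -p_i * log2(p_i) with p_i = f_i/33:
  p = 5/33 = 0.151515: log2(p) = -2.722466, -p*log2(p) = 0.412495
  p = 10/33 = 0.303030: log2(p) = -1.722466, -p*log2(p) = 0.521959
  p = 18/33 = 0.545455: log2(p) = -0.874469, -p*log2(p) = 0.476983
H = 0.412495 + 0.521959 + 0.476983 = 1.411437

H = 1.4114 bits/symbol


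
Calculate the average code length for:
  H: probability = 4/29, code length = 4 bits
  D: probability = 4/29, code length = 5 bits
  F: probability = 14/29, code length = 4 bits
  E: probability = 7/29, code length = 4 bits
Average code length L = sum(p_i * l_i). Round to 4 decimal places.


Weighted contributions p_i * l_i:
  H: (4/29) * 4 = 16/29
  D: (4/29) * 5 = 20/29
  F: (14/29) * 4 = 56/29
  E: (7/29) * 4 = 28/29
Sum = (16 + 20 + 56 + 28)/29 = 120/29

L = 120/29 = 4.1379 bits/symbol


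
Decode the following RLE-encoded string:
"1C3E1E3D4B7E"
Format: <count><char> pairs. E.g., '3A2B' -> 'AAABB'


Expanding each <count><char> pair:
  1C -> 'C'
  3E -> 'EEE'
  1E -> 'E'
  3D -> 'DDD'
  4B -> 'BBBB'
  7E -> 'EEEEEEE'

Decoded = CEEEEDDDBBBBEEEEEEE


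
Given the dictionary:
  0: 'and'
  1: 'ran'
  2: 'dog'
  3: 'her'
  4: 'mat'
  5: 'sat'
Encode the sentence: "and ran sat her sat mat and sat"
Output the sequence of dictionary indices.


Look up each word in the dictionary:
  'and' -> 0
  'ran' -> 1
  'sat' -> 5
  'her' -> 3
  'sat' -> 5
  'mat' -> 4
  'and' -> 0
  'sat' -> 5

Encoded: [0, 1, 5, 3, 5, 4, 0, 5]


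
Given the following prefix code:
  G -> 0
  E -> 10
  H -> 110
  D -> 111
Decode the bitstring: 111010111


Decoding step by step:
Bits 111 -> D
Bits 0 -> G
Bits 10 -> E
Bits 111 -> D


Decoded message: DGED


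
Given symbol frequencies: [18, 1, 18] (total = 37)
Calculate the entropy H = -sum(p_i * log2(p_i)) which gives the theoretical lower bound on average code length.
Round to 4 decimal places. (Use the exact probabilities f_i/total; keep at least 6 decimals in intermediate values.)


Per-symbol terms -p_i * log2(p_i) with p_i = f_i/37:
  p = 18/37 = 0.486486: log2(p) = -1.039528, -p*log2(p) = 0.505717
  p = 1/37 = 0.027027: log2(p) = -5.209453, -p*log2(p) = 0.140796
  p = 18/37 = 0.486486: log2(p) = -1.039528, -p*log2(p) = 0.505717
H = 0.505717 + 0.140796 + 0.505717 = 1.152230

H = 1.1522 bits/symbol


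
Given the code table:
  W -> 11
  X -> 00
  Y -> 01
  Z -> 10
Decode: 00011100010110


Decoding:
00 -> X
01 -> Y
11 -> W
00 -> X
01 -> Y
01 -> Y
10 -> Z


Result: XYWXYYZ


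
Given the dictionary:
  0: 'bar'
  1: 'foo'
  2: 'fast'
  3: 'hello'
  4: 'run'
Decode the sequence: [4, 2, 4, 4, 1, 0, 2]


Look up each index in the dictionary:
  4 -> 'run'
  2 -> 'fast'
  4 -> 'run'
  4 -> 'run'
  1 -> 'foo'
  0 -> 'bar'
  2 -> 'fast'

Decoded: "run fast run run foo bar fast"


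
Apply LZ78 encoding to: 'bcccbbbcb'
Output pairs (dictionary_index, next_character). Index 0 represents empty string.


LZ78 encoding steps:
Dictionary: {0: ''}
Step 1: w='' (idx 0), next='b' -> output (0, 'b'), add 'b' as idx 1
Step 2: w='' (idx 0), next='c' -> output (0, 'c'), add 'c' as idx 2
Step 3: w='c' (idx 2), next='c' -> output (2, 'c'), add 'cc' as idx 3
Step 4: w='b' (idx 1), next='b' -> output (1, 'b'), add 'bb' as idx 4
Step 5: w='b' (idx 1), next='c' -> output (1, 'c'), add 'bc' as idx 5
Step 6: w='b' (idx 1), end of input -> output (1, '')


Encoded: [(0, 'b'), (0, 'c'), (2, 'c'), (1, 'b'), (1, 'c'), (1, '')]


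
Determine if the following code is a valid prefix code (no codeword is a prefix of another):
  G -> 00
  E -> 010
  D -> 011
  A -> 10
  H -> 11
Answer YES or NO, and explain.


Checking each pair (does one codeword prefix another?):
  G='00' vs E='010': no prefix
  G='00' vs D='011': no prefix
  G='00' vs A='10': no prefix
  G='00' vs H='11': no prefix
  E='010' vs G='00': no prefix
  E='010' vs D='011': no prefix
  E='010' vs A='10': no prefix
  E='010' vs H='11': no prefix
  D='011' vs G='00': no prefix
  D='011' vs E='010': no prefix
  D='011' vs A='10': no prefix
  D='011' vs H='11': no prefix
  A='10' vs G='00': no prefix
  A='10' vs E='010': no prefix
  A='10' vs D='011': no prefix
  A='10' vs H='11': no prefix
  H='11' vs G='00': no prefix
  H='11' vs E='010': no prefix
  H='11' vs D='011': no prefix
  H='11' vs A='10': no prefix
No violation found over all pairs.

YES -- this is a valid prefix code. No codeword is a prefix of any other codeword.
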